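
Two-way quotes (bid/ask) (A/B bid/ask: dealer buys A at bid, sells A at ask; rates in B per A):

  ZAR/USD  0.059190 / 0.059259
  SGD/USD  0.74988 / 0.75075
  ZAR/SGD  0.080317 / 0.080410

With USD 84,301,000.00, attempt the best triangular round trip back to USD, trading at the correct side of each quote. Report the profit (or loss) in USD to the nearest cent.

Net profit: USD 1,378,644.72

Best loop USD → ZAR → SGD → USD:
USD 84,301,000.00 ÷ 0.059259 (buy ZAR at ask) = ZAR 1,422,585,598.81
ZAR 1,422,585,598.81 × 0.080317 (sell ZAR at bid) = SGD 114,257,807.54
SGD 114,257,807.54 × 0.74988 (sell SGD at bid) = USD 85,679,644.72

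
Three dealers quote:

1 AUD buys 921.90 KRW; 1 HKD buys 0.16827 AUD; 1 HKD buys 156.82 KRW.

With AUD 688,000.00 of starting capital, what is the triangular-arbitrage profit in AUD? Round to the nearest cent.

Profit: AUD 7,503.59

Profitable loop is AUD → HKD → KRW → AUD:
AUD 688,000.00 ÷ 0.16827 = HKD 4,088,667.02
HKD 4,088,667.02 × 156.82 = KRW 641,184,763
KRW 641,184,763 ÷ 921.90 = AUD 695,503.59
Profit = AUD 695,503.59 − AUD 688,000.00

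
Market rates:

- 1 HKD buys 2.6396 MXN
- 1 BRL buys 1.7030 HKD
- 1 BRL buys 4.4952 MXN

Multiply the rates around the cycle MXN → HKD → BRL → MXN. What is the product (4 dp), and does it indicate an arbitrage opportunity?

1.0000 (no arbitrage)

Around MXN → HKD → BRL → MXN: 1 ÷ 2.6396 ÷ 1.7030 × 4.4952 = 0.999991
Product ≈ 1 (deviation 0.001%, within rounding noise).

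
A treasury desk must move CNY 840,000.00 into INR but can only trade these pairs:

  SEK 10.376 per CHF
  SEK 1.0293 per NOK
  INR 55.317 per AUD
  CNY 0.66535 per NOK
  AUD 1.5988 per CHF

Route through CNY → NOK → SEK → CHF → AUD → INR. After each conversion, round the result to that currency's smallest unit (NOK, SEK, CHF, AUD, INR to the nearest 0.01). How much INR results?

CNY 840,000.00 ÷ 0.66535 = NOK 1,262,493.42
NOK 1,262,493.42 × 1.0293 = SEK 1,299,484.48
SEK 1,299,484.48 ÷ 10.376 = CHF 125,239.44
CHF 125,239.44 × 1.5988 = AUD 200,232.82
AUD 200,232.82 × 55.317 = INR 11,076,278.90

INR 11,076,278.90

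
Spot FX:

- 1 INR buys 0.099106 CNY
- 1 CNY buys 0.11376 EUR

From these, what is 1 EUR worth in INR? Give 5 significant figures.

1 EUR ÷ 0.11376 = 8.79044 CNY
8.79044 CNY ÷ 0.099106 = 88.6973 INR

EUR/INR = 88.697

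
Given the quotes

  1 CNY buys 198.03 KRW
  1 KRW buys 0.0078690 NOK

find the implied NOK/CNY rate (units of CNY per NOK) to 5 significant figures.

1 NOK ÷ 0.0078690 = 127.081 KRW
127.081 KRW ÷ 198.03 = 0.641726 CNY

NOK/CNY = 0.64173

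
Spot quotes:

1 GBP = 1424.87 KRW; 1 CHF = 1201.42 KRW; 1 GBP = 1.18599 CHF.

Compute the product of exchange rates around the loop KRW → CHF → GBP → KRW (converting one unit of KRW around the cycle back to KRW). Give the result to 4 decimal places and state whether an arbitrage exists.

1.0000 (no arbitrage)

Around KRW → CHF → GBP → KRW: 1 ÷ 1201.42 ÷ 1.18599 × 1424.87 = 0.999999
Product ≈ 1 (deviation 0.000%, within rounding noise).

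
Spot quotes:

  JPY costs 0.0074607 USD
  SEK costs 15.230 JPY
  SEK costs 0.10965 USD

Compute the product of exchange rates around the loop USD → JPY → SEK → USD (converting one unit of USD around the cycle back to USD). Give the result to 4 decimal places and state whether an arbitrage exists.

Around USD → JPY → SEK → USD: 1 ÷ 0.0074607 ÷ 15.230 × 0.10965 = 0.965004
Product < 1; profitable direction is USD → SEK → JPY → USD.

0.9650 (arbitrage exists)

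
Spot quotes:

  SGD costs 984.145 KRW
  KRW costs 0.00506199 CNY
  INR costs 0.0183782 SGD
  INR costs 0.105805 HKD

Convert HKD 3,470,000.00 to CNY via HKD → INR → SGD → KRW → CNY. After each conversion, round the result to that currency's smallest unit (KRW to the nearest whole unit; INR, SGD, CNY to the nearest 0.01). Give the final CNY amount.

HKD 3,470,000.00 ÷ 0.105805 = INR 32,796,181.65
INR 32,796,181.65 × 0.0183782 = SGD 602,734.79
SGD 602,734.79 × 984.145 = KRW 593,178,430
KRW 593,178,430 × 0.00506199 = CNY 3,002,663.28

CNY 3,002,663.28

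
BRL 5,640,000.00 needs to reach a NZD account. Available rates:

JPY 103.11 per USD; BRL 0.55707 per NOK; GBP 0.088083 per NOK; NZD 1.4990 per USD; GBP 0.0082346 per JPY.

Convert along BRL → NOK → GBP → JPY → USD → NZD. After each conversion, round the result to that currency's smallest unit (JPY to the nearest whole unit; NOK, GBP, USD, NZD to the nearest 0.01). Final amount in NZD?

NZD 1,574,416.98

BRL 5,640,000.00 ÷ 0.55707 = NOK 10,124,400.88
NOK 10,124,400.88 × 0.088083 = GBP 891,787.60
GBP 891,787.60 ÷ 0.0082346 = JPY 108,297,622
JPY 108,297,622 ÷ 103.11 = USD 1,050,311.53
USD 1,050,311.53 × 1.4990 = NZD 1,574,416.98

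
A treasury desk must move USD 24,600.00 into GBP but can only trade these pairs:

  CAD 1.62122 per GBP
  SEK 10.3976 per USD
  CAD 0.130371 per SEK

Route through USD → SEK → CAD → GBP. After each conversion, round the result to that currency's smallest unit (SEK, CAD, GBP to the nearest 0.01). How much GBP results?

GBP 20,568.72

USD 24,600.00 × 10.3976 = SEK 255,780.96
SEK 255,780.96 × 0.130371 = CAD 33,346.42
CAD 33,346.42 ÷ 1.62122 = GBP 20,568.72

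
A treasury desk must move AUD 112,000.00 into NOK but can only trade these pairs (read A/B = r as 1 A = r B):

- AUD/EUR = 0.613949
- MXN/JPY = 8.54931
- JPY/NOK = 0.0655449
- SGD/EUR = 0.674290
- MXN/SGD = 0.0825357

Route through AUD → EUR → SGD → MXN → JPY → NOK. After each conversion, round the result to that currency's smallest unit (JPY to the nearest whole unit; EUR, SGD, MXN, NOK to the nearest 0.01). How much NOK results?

AUD 112,000.00 × 0.613949 = EUR 68,762.29
EUR 68,762.29 ÷ 0.674290 = SGD 101,977.32
SGD 101,977.32 ÷ 0.0825357 = MXN 1,235,554.07
MXN 1,235,554.07 × 8.54931 = JPY 10,563,135
JPY 10,563,135 × 0.0655449 = NOK 692,359.63

NOK 692,359.63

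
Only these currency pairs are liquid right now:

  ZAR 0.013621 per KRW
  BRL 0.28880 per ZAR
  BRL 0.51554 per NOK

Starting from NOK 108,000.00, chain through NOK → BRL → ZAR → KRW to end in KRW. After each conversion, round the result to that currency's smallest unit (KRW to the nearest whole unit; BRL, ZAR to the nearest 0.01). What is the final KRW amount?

NOK 108,000.00 × 0.51554 = BRL 55,678.32
BRL 55,678.32 ÷ 0.28880 = ZAR 192,791.97
ZAR 192,791.97 ÷ 0.013621 = KRW 14,154,025

KRW 14,154,025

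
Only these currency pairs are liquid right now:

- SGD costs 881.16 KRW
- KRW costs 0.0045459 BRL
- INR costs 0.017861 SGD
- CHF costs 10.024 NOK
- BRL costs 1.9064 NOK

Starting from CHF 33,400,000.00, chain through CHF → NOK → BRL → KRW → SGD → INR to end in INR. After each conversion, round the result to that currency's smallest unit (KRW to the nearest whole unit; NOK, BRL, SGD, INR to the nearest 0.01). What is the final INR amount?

CHF 33,400,000.00 × 10.024 = NOK 334,801,600.00
NOK 334,801,600.00 ÷ 1.9064 = BRL 175,619,806.97
BRL 175,619,806.97 ÷ 0.0045459 = KRW 38,632,571,541
KRW 38,632,571,541 ÷ 881.16 = SGD 43,842,856.62
SGD 43,842,856.62 ÷ 0.017861 = INR 2,454,669,762.05

INR 2,454,669,762.05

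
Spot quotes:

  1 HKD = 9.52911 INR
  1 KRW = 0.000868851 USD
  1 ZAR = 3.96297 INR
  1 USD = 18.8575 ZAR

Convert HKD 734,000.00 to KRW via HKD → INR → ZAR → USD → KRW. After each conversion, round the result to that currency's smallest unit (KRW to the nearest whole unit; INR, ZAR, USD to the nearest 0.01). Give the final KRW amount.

KRW 107,720,461

HKD 734,000.00 × 9.52911 = INR 6,994,366.74
INR 6,994,366.74 ÷ 3.96297 = ZAR 1,764,930.53
ZAR 1,764,930.53 ÷ 18.8575 = USD 93,593.03
USD 93,593.03 ÷ 0.000868851 = KRW 107,720,461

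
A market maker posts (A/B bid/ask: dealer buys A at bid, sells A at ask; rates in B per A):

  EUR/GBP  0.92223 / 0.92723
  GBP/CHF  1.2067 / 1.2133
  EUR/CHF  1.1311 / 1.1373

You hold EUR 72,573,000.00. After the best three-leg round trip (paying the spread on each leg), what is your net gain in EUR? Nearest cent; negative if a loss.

Best loop EUR → CHF → GBP → EUR:
EUR 72,573,000.00 × 1.1311 (sell EUR at bid) = CHF 82,087,320.30
CHF 82,087,320.30 ÷ 1.2133 (buy GBP at ask) = GBP 67,656,243.55
GBP 67,656,243.55 ÷ 0.92723 (buy EUR at ask) = EUR 72,965,977.75

Net profit: EUR 392,977.75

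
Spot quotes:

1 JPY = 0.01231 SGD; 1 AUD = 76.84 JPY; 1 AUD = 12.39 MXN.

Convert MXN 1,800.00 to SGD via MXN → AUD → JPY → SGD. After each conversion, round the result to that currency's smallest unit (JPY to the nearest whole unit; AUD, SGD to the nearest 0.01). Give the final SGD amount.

MXN 1,800.00 ÷ 12.39 = AUD 145.28
AUD 145.28 × 76.84 = JPY 11,163
JPY 11,163 × 0.01231 = SGD 137.42

SGD 137.42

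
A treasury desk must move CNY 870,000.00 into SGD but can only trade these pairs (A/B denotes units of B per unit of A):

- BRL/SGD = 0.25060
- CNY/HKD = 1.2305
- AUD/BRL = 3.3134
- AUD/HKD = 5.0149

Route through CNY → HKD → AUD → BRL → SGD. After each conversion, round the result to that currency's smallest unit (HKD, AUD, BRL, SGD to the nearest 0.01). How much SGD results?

SGD 177,252.98

CNY 870,000.00 × 1.2305 = HKD 1,070,535.00
HKD 1,070,535.00 ÷ 5.0149 = AUD 213,470.86
AUD 213,470.86 × 3.3134 = BRL 707,314.35
BRL 707,314.35 × 0.25060 = SGD 177,252.98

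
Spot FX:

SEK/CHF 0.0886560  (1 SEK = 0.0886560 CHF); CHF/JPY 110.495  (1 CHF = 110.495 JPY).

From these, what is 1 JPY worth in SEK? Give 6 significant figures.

JPY/SEK = 0.102082

1 JPY ÷ 110.495 = 0.00905018 CHF
0.00905018 CHF ÷ 0.0886560 = 0.102082 SEK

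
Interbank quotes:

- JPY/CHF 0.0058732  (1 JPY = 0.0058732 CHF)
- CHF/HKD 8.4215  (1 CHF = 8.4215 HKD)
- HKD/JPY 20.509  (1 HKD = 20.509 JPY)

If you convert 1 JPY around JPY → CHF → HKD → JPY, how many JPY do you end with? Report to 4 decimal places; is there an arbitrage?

1.0144 (arbitrage exists)

Around JPY → CHF → HKD → JPY: 1 × 0.0058732 × 8.4215 × 20.509 = 1.014399
Product > 1; profitable direction is JPY → CHF → HKD → JPY.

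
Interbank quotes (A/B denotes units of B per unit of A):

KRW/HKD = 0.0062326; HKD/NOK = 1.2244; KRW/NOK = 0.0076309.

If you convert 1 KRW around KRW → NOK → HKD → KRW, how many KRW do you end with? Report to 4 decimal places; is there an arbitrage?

Around KRW → NOK → HKD → KRW: 1 × 0.0076309 ÷ 1.2244 ÷ 0.0062326 = 0.999961
Product ≈ 1 (deviation 0.004%, within rounding noise).

1.0000 (no arbitrage)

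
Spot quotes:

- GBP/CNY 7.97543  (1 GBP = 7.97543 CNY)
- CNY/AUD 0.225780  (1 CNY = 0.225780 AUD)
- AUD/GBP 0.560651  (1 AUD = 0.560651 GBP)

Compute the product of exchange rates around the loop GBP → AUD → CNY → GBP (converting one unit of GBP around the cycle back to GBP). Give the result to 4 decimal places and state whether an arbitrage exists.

Around GBP → AUD → CNY → GBP: 1 ÷ 0.560651 ÷ 0.225780 ÷ 7.97543 = 0.990530
Product < 1; profitable direction is GBP → CNY → AUD → GBP.

0.9905 (arbitrage exists)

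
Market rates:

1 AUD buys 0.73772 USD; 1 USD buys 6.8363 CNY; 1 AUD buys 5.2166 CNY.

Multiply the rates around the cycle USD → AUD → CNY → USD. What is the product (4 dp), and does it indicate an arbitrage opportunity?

1.0344 (arbitrage exists)

Around USD → AUD → CNY → USD: 1 ÷ 0.73772 × 5.2166 ÷ 6.8363 = 1.034368
Product > 1; profitable direction is USD → AUD → CNY → USD.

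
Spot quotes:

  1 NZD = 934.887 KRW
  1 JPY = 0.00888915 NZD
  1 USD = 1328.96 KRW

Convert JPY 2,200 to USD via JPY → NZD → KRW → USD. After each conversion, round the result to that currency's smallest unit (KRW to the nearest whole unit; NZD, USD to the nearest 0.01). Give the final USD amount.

JPY 2,200 × 0.00888915 = NZD 19.56
NZD 19.56 × 934.887 = KRW 18,286
KRW 18,286 ÷ 1328.96 = USD 13.76

USD 13.76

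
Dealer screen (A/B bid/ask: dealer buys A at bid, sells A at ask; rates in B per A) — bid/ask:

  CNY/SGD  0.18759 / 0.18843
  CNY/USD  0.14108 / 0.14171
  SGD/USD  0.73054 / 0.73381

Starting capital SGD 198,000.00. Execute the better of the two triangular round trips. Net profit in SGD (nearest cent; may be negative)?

Net profit: SGD 4,021.21

Best loop SGD → CNY → USD → SGD:
SGD 198,000.00 ÷ 0.18843 (buy CNY at ask) = CNY 1,050,788.09
CNY 1,050,788.09 × 0.14108 (sell CNY at bid) = USD 148,245.18
USD 148,245.18 ÷ 0.73381 (buy SGD at ask) = SGD 202,021.21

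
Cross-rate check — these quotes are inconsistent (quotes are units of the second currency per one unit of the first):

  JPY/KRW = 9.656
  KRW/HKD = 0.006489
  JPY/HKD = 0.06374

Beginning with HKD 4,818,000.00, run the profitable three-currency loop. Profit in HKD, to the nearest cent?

Profit: HKD 83,215.79

Profitable loop is HKD → KRW → JPY → HKD:
HKD 4,818,000.00 ÷ 0.006489 = KRW 742,487,286
KRW 742,487,286 ÷ 9.656 = JPY 76,893,878
JPY 76,893,878 × 0.06374 = HKD 4,901,215.79
Profit = HKD 4,901,215.79 − HKD 4,818,000.00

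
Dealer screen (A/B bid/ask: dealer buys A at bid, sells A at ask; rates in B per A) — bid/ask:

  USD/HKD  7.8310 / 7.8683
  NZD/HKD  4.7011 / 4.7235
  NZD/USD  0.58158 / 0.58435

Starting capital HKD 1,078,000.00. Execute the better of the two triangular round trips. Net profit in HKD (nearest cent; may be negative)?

Net profit: HKD 24,209.86

Best loop HKD → USD → NZD → HKD:
HKD 1,078,000.00 ÷ 7.8683 (buy USD at ask) = USD 137,005.45
USD 137,005.45 ÷ 0.58435 (buy NZD at ask) = NZD 234,457.86
NZD 234,457.86 × 4.7011 (sell NZD at bid) = HKD 1,102,209.86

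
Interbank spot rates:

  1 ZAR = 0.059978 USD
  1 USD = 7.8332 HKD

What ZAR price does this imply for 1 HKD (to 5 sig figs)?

1 HKD ÷ 7.8332 = 0.127662 USD
0.127662 USD ÷ 0.059978 = 2.12848 ZAR

HKD/ZAR = 2.1285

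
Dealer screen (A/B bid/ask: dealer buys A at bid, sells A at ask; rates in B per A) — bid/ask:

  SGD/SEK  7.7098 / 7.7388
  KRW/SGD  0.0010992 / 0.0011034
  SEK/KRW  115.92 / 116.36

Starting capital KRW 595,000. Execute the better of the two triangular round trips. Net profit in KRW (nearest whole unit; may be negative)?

Best loop KRW → SEK → SGD → KRW:
KRW 595,000 ÷ 116.36 (buy SEK at ask) = SEK 5,113.44
SEK 5,113.44 ÷ 7.7388 (buy SGD at ask) = SGD 660.75
SGD 660.75 ÷ 0.0011034 (buy KRW at ask) = KRW 598,834

Net profit: KRW 3,834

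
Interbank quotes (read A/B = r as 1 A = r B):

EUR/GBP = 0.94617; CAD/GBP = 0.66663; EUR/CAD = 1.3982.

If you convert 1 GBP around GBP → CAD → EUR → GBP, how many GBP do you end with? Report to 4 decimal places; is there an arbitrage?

1.0151 (arbitrage exists)

Around GBP → CAD → EUR → GBP: 1 ÷ 0.66663 ÷ 1.3982 × 0.94617 = 1.015114
Product > 1; profitable direction is GBP → CAD → EUR → GBP.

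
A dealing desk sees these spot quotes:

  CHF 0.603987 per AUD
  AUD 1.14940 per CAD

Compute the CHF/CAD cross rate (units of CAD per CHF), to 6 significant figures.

CHF/CAD = 1.44046

1 CHF ÷ 0.603987 = 1.65566 AUD
1.65566 AUD ÷ 1.14940 = 1.44046 CAD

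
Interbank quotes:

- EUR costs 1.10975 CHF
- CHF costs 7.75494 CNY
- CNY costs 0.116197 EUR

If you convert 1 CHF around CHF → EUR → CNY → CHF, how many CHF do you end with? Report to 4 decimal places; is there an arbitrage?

Around CHF → EUR → CNY → CHF: 1 ÷ 1.10975 ÷ 0.116197 ÷ 7.75494 = 1.000003
Product ≈ 1 (deviation 0.000%, within rounding noise).

1.0000 (no arbitrage)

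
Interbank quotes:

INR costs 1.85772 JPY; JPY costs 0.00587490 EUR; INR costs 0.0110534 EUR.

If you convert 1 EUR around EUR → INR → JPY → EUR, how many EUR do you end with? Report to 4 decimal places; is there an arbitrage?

Around EUR → INR → JPY → EUR: 1 ÷ 0.0110534 × 1.85772 × 0.00587490 = 0.987381
Product < 1; profitable direction is EUR → JPY → INR → EUR.

0.9874 (arbitrage exists)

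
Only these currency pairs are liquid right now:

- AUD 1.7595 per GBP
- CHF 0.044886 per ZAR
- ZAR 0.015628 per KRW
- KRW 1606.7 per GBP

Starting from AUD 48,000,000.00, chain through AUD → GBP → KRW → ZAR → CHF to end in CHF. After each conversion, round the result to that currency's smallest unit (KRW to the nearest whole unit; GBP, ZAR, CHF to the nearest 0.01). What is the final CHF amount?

CHF 30,746,881.04

AUD 48,000,000.00 ÷ 1.7595 = GBP 27,280,477.41
GBP 27,280,477.41 × 1606.7 = KRW 43,831,543,055
KRW 43,831,543,055 × 0.015628 = ZAR 684,999,354.86
ZAR 684,999,354.86 × 0.044886 = CHF 30,746,881.04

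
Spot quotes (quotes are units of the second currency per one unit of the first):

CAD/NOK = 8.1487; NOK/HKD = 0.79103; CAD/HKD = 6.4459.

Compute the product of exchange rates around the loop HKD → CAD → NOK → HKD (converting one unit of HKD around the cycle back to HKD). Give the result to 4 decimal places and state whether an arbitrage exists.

1.0000 (no arbitrage)

Around HKD → CAD → NOK → HKD: 1 ÷ 6.4459 × 8.1487 × 0.79103 = 0.999995
Product ≈ 1 (deviation 0.001%, within rounding noise).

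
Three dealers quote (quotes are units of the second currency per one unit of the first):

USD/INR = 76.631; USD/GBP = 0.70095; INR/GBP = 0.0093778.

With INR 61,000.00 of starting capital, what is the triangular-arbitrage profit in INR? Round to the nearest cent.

Profit: INR 1,538.61

Profitable loop is INR → GBP → USD → INR:
INR 61,000.00 × 0.0093778 = GBP 572.05
GBP 572.05 ÷ 0.70095 = USD 816.10
USD 816.10 × 76.631 = INR 62,538.61
Profit = INR 62,538.61 − INR 61,000.00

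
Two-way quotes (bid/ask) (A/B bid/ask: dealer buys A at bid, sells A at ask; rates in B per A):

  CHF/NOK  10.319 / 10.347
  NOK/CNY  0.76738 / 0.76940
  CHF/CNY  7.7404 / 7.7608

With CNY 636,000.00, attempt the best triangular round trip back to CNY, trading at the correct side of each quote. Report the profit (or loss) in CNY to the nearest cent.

Best loop CNY → CHF → NOK → CNY:
CNY 636,000.00 ÷ 7.7608 (buy CHF at ask) = CHF 81,950.31
CHF 81,950.31 × 10.319 (sell CHF at bid) = NOK 845,645.29
NOK 845,645.29 × 0.76738 (sell NOK at bid) = CNY 648,931.29

Net profit: CNY 12,931.29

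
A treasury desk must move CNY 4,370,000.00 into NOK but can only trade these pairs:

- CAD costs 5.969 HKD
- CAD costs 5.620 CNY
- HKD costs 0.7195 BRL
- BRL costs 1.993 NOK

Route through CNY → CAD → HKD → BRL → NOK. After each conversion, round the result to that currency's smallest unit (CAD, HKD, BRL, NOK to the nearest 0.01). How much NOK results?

NOK 6,655,562.97

CNY 4,370,000.00 ÷ 5.620 = CAD 777,580.07
CAD 777,580.07 × 5.969 = HKD 4,641,375.44
HKD 4,641,375.44 × 0.7195 = BRL 3,339,469.63
BRL 3,339,469.63 × 1.993 = NOK 6,655,562.97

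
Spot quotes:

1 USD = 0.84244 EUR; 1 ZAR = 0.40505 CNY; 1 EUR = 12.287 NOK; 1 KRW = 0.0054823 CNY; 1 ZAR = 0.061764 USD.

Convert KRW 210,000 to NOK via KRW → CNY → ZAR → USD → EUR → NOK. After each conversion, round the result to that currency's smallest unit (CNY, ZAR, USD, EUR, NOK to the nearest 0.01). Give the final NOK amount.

NOK 1,817.12

KRW 210,000 × 0.0054823 = CNY 1,151.28
CNY 1,151.28 ÷ 0.40505 = ZAR 2,842.32
ZAR 2,842.32 × 0.061764 = USD 175.55
USD 175.55 × 0.84244 = EUR 147.89
EUR 147.89 × 12.287 = NOK 1,817.12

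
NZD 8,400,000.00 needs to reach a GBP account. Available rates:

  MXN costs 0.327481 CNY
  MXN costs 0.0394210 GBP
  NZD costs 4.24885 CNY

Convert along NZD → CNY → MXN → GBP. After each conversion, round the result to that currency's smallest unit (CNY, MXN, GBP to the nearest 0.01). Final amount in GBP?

NZD 8,400,000.00 × 4.24885 = CNY 35,690,340.00
CNY 35,690,340.00 ÷ 0.327481 = MXN 108,984,460.17
MXN 108,984,460.17 × 0.0394210 = GBP 4,296,276.40

GBP 4,296,276.40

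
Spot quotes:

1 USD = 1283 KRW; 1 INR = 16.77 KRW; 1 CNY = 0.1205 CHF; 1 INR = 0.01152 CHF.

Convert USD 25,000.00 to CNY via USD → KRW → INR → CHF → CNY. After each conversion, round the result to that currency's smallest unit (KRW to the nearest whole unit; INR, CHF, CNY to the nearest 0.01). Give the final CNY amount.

CNY 182,851.70

USD 25,000.00 × 1283 = KRW 32,075,000
KRW 32,075,000 ÷ 16.77 = INR 1,912,641.62
INR 1,912,641.62 × 0.01152 = CHF 22,033.63
CHF 22,033.63 ÷ 0.1205 = CNY 182,851.70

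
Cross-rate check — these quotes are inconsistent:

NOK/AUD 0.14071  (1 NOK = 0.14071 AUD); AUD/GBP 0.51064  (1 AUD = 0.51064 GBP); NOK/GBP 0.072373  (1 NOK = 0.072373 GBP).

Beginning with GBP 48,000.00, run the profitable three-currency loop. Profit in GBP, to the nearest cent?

Profitable loop is GBP → AUD → NOK → GBP:
GBP 48,000.00 ÷ 0.51064 = AUD 93,999.69
AUD 93,999.69 ÷ 0.14071 = NOK 668,038.42
NOK 668,038.42 × 0.072373 = GBP 48,347.94
Profit = GBP 48,347.94 − GBP 48,000.00

Profit: GBP 347.94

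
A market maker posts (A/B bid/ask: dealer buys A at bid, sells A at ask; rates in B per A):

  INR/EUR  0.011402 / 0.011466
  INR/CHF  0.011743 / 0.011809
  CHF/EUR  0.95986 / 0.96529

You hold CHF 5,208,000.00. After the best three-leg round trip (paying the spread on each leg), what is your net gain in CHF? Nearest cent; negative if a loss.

Net profit: CHF 1,320.55

Best loop CHF → INR → EUR → CHF:
CHF 5,208,000.00 ÷ 0.011809 (buy INR at ask) = INR 441,019,561.35
INR 441,019,561.35 × 0.011402 (sell INR at bid) = EUR 5,028,505.04
EUR 5,028,505.04 ÷ 0.96529 (buy CHF at ask) = CHF 5,209,320.55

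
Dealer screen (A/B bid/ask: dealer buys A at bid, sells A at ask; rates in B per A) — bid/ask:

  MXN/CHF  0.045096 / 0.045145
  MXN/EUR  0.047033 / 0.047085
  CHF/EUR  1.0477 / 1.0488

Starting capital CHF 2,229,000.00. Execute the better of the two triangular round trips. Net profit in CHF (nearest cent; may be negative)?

Net profit: CHF 7,672.82

Best loop CHF → EUR → MXN → CHF:
CHF 2,229,000.00 × 1.0477 (sell CHF at bid) = EUR 2,335,323.30
EUR 2,335,323.30 ÷ 0.047085 (buy MXN at ask) = MXN 49,598,031.22
MXN 49,598,031.22 × 0.045096 (sell MXN at bid) = CHF 2,236,672.82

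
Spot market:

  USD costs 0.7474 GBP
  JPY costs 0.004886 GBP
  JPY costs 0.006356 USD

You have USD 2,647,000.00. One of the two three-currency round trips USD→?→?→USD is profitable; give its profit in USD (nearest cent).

Profit: USD 75,515.88

Profitable loop is USD → JPY → GBP → USD:
USD 2,647,000.00 ÷ 0.006356 = JPY 416,456,891
JPY 416,456,891 × 0.004886 = GBP 2,034,808.37
GBP 2,034,808.37 ÷ 0.7474 = USD 2,722,515.88
Profit = USD 2,722,515.88 − USD 2,647,000.00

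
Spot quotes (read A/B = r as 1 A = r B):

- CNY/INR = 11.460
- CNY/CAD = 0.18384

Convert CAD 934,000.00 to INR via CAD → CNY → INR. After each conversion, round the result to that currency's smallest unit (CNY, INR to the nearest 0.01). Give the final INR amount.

INR 58,222,584.89

CAD 934,000.00 ÷ 0.18384 = CNY 5,080,504.79
CNY 5,080,504.79 × 11.460 = INR 58,222,584.89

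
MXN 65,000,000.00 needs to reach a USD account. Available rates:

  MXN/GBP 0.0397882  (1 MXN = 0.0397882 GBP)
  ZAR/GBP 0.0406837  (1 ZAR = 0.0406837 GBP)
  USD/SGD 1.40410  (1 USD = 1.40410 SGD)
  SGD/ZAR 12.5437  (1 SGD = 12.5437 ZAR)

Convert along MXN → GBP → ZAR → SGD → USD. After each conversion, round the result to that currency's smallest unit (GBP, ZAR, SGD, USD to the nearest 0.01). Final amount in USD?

MXN 65,000,000.00 × 0.0397882 = GBP 2,586,233.00
GBP 2,586,233.00 ÷ 0.0406837 = ZAR 63,569,267.30
ZAR 63,569,267.30 ÷ 12.5437 = SGD 5,067,824.27
SGD 5,067,824.27 ÷ 1.40410 = USD 3,609,304.37

USD 3,609,304.37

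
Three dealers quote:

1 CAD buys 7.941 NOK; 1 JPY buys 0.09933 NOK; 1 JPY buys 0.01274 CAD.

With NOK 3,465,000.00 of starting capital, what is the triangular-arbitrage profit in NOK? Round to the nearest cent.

Profitable loop is NOK → JPY → CAD → NOK:
NOK 3,465,000.00 ÷ 0.09933 = JPY 34,883,721
JPY 34,883,721 × 0.01274 = CAD 444,418.60
CAD 444,418.60 × 7.941 = NOK 3,529,128.14
Profit = NOK 3,529,128.14 − NOK 3,465,000.00

Profit: NOK 64,128.14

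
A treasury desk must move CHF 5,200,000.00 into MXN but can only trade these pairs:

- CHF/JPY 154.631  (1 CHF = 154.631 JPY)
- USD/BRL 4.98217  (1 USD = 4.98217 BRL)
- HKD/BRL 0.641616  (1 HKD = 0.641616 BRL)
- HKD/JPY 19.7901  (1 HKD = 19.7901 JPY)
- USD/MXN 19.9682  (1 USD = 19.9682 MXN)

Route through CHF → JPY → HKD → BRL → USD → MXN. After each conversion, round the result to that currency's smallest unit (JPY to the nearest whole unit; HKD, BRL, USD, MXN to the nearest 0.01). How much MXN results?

MXN 104,483,444.16

CHF 5,200,000.00 × 154.631 = JPY 804,081,200
JPY 804,081,200 ÷ 19.7901 = HKD 40,630,476.85
HKD 40,630,476.85 × 0.641616 = BRL 26,069,164.03
BRL 26,069,164.03 ÷ 4.98217 = USD 5,232,491.87
USD 5,232,491.87 × 19.9682 = MXN 104,483,444.16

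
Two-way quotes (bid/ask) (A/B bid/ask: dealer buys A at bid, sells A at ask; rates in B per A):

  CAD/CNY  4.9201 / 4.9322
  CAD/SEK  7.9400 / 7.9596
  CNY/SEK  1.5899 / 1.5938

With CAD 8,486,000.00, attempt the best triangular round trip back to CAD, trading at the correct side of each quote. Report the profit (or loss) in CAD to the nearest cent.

Net profit: CAD 85,346.04

Best loop CAD → SEK → CNY → CAD:
CAD 8,486,000.00 × 7.9400 (sell CAD at bid) = SEK 67,378,840.00
SEK 67,378,840.00 ÷ 1.5938 (buy CNY at ask) = CNY 42,275,592.92
CNY 42,275,592.92 ÷ 4.9322 (buy CAD at ask) = CAD 8,571,346.04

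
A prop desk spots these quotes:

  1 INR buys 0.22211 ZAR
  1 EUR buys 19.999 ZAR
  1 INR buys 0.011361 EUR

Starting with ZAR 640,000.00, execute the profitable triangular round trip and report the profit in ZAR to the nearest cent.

Profitable loop is ZAR → INR → EUR → ZAR:
ZAR 640,000.00 ÷ 0.22211 = INR 2,881,455.13
INR 2,881,455.13 × 0.011361 = EUR 32,736.21
EUR 32,736.21 × 19.999 = ZAR 654,691.50
Profit = ZAR 654,691.50 − ZAR 640,000.00

Profit: ZAR 14,691.50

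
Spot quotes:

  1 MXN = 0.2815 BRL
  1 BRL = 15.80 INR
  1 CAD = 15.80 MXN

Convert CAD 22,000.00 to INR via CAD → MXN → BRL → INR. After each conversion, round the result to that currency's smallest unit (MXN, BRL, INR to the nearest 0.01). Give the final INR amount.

CAD 22,000.00 × 15.80 = MXN 347,600.00
MXN 347,600.00 × 0.2815 = BRL 97,849.40
BRL 97,849.40 × 15.80 = INR 1,546,020.52

INR 1,546,020.52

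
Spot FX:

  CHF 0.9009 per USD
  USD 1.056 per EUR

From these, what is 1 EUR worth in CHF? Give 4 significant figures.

1 EUR × 1.056 = 1.056 USD
1.056 USD × 0.9009 = 0.95135 CHF

EUR/CHF = 0.9514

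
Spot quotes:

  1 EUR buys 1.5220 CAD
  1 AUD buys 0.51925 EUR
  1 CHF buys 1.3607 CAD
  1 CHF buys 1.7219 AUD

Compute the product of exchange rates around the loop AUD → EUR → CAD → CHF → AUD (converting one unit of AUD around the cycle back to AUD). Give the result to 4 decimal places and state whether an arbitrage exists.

Around AUD → EUR → CAD → CHF → AUD: 1 × 0.51925 × 1.5220 ÷ 1.3607 × 1.7219 = 1.000085
Product ≈ 1 (deviation 0.008%, within rounding noise).

1.0001 (no arbitrage)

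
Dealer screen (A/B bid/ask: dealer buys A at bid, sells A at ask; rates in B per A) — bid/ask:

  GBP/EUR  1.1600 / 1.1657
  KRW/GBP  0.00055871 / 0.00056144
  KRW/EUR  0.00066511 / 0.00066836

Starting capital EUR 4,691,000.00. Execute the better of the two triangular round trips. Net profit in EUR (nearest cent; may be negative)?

Best loop EUR → GBP → KRW → EUR:
EUR 4,691,000.00 ÷ 1.1657 (buy GBP at ask) = GBP 4,024,191.47
GBP 4,024,191.47 ÷ 0.00056144 (buy KRW at ask) = KRW 7,167,625,166
KRW 7,167,625,166 × 0.00066511 (sell KRW at bid) = EUR 4,767,259.17

Net profit: EUR 76,259.17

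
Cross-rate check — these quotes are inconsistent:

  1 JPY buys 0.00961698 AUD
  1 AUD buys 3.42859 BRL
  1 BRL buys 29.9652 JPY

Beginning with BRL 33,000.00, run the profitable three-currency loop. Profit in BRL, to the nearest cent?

Profitable loop is BRL → AUD → JPY → BRL:
BRL 33,000.00 ÷ 3.42859 = AUD 9,624.95
AUD 9,624.95 ÷ 0.00961698 = JPY 1,000,829
JPY 1,000,829 ÷ 29.9652 = BRL 33,399.69
Profit = BRL 33,399.69 − BRL 33,000.00

Profit: BRL 399.69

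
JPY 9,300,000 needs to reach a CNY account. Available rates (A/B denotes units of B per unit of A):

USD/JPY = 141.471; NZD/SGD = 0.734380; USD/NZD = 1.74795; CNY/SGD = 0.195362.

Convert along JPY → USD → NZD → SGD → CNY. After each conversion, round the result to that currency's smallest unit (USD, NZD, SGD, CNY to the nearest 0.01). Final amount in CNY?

JPY 9,300,000 ÷ 141.471 = USD 65,737.85
USD 65,737.85 × 1.74795 = NZD 114,906.47
NZD 114,906.47 × 0.734380 = SGD 84,385.01
SGD 84,385.01 ÷ 0.195362 = CNY 431,941.78

CNY 431,941.78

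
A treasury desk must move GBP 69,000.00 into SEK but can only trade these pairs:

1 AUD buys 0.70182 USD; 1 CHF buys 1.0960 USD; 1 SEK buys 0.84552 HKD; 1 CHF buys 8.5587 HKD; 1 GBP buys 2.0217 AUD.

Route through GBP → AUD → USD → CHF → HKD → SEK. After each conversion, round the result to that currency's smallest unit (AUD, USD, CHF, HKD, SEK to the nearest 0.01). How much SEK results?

SEK 904,200.86

GBP 69,000.00 × 2.0217 = AUD 139,497.30
AUD 139,497.30 × 0.70182 = USD 97,902.00
USD 97,902.00 ÷ 1.0960 = CHF 89,326.64
CHF 89,326.64 × 8.5587 = HKD 764,519.91
HKD 764,519.91 ÷ 0.84552 = SEK 904,200.86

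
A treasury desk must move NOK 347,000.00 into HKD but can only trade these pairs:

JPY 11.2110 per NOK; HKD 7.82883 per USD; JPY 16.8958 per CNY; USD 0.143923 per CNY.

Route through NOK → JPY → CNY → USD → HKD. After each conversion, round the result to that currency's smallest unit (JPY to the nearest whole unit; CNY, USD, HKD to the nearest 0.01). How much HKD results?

HKD 259,431.14

NOK 347,000.00 × 11.2110 = JPY 3,890,217
JPY 3,890,217 ÷ 16.8958 = CNY 230,247.58
CNY 230,247.58 × 0.143923 = USD 33,137.92
USD 33,137.92 × 7.82883 = HKD 259,431.14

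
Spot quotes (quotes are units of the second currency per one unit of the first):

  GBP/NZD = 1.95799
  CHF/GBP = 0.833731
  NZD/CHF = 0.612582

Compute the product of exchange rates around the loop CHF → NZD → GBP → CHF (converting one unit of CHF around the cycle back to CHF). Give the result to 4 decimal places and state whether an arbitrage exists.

Around CHF → NZD → GBP → CHF: 1 ÷ 0.612582 ÷ 1.95799 ÷ 0.833731 = 0.999999
Product ≈ 1 (deviation 0.000%, within rounding noise).

1.0000 (no arbitrage)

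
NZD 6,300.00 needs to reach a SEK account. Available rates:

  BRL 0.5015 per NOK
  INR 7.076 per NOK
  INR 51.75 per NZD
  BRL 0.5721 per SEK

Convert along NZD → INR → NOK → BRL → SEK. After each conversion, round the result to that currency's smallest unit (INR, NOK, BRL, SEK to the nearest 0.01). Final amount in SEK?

NZD 6,300.00 × 51.75 = INR 326,025.00
INR 326,025.00 ÷ 7.076 = NOK 46,074.76
NOK 46,074.76 × 0.5015 = BRL 23,106.49
BRL 23,106.49 ÷ 0.5721 = SEK 40,388.90

SEK 40,388.90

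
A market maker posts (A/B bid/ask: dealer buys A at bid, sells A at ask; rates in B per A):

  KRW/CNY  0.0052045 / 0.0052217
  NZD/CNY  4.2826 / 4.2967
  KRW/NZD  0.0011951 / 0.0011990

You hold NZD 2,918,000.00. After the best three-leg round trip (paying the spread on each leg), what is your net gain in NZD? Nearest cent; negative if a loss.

Best loop NZD → KRW → CNY → NZD:
NZD 2,918,000.00 ÷ 0.0011990 (buy KRW at ask) = KRW 2,433,694,746
KRW 2,433,694,746 × 0.0052045 (sell KRW at bid) = CNY 12,666,164.30
CNY 12,666,164.30 ÷ 4.2967 (buy NZD at ask) = NZD 2,947,881.93

Net profit: NZD 29,881.93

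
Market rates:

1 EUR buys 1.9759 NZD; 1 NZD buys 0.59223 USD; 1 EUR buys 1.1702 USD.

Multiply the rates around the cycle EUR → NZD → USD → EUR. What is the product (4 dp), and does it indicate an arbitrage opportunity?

Around EUR → NZD → USD → EUR: 1 × 1.9759 × 0.59223 ÷ 1.1702 = 0.999989
Product ≈ 1 (deviation 0.001%, within rounding noise).

1.0000 (no arbitrage)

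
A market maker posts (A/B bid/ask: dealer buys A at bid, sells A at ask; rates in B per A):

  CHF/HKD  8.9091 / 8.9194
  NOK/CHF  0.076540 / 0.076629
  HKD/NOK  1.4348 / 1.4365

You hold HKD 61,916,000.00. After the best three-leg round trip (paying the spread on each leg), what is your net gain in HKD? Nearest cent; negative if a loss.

Best loop HKD → CHF → NOK → HKD:
HKD 61,916,000.00 ÷ 8.9194 (buy CHF at ask) = CHF 6,941,722.54
CHF 6,941,722.54 ÷ 0.076629 (buy NOK at ask) = NOK 90,588,713.64
NOK 90,588,713.64 ÷ 1.4365 (buy HKD at ask) = HKD 63,062,104.86

Net profit: HKD 1,146,104.86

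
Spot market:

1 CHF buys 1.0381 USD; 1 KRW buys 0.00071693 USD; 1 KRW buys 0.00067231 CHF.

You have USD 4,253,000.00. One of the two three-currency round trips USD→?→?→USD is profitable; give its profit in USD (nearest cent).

Profitable loop is USD → CHF → KRW → USD:
USD 4,253,000.00 ÷ 1.0381 = CHF 4,096,907.81
CHF 4,096,907.81 ÷ 0.00067231 = KRW 6,093,777,889
KRW 6,093,777,889 × 0.00071693 = USD 4,368,812.18
Profit = USD 4,368,812.18 − USD 4,253,000.00

Profit: USD 115,812.18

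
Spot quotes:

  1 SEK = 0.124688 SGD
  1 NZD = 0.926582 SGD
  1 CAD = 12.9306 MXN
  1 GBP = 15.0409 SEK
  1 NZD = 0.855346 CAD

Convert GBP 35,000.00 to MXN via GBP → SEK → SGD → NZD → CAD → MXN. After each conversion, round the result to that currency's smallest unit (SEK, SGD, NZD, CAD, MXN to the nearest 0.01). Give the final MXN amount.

MXN 783,507.47

GBP 35,000.00 × 15.0409 = SEK 526,431.50
SEK 526,431.50 × 0.124688 = SGD 65,639.69
SGD 65,639.69 ÷ 0.926582 = NZD 70,840.67
NZD 70,840.67 × 0.855346 = CAD 60,593.28
CAD 60,593.28 × 12.9306 = MXN 783,507.47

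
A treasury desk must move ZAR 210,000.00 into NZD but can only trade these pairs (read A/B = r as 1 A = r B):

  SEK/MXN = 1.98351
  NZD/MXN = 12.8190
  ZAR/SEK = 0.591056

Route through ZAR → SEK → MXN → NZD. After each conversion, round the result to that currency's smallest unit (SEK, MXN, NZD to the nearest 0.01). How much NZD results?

ZAR 210,000.00 × 0.591056 = SEK 124,121.76
SEK 124,121.76 × 1.98351 = MXN 246,196.75
MXN 246,196.75 ÷ 12.8190 = NZD 19,205.61

NZD 19,205.61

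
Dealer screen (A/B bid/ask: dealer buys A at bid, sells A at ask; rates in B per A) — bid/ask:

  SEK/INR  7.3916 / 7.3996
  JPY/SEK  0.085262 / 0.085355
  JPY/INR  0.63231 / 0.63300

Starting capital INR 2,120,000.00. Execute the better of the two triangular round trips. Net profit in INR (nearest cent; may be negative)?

Best loop INR → SEK → JPY → INR:
INR 2,120,000.00 ÷ 7.3996 (buy SEK at ask) = SEK 286,501.97
SEK 286,501.97 ÷ 0.085355 (buy JPY at ask) = JPY 3,356,593
JPY 3,356,593 × 0.63231 (sell JPY at bid) = INR 2,122,407.15

Net profit: INR 2,407.15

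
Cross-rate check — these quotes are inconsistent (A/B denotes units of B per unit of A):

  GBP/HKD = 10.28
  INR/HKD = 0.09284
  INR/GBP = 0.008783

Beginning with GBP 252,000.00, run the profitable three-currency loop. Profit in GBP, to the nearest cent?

Profit: GBP 7,119.25

Profitable loop is GBP → INR → HKD → GBP:
GBP 252,000.00 ÷ 0.008783 = INR 28,691,790.96
INR 28,691,790.96 × 0.09284 = HKD 2,663,745.87
HKD 2,663,745.87 ÷ 10.28 = GBP 259,119.25
Profit = GBP 259,119.25 − GBP 252,000.00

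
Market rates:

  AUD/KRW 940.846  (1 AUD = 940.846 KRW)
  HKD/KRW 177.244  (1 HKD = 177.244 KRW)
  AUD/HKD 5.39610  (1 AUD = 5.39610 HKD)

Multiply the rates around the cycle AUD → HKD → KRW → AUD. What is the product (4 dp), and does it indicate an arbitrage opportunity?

Around AUD → HKD → KRW → AUD: 1 × 5.39610 × 177.244 ÷ 940.846 = 1.016560
Product > 1; profitable direction is AUD → HKD → KRW → AUD.

1.0166 (arbitrage exists)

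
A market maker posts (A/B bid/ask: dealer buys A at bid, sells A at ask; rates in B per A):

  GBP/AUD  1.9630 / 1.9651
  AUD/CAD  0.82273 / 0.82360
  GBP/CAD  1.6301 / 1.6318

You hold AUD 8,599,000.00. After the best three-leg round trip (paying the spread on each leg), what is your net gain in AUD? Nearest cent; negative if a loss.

Net profit: AUD 61,863.68

Best loop AUD → GBP → CAD → AUD:
AUD 8,599,000.00 ÷ 1.9651 (buy GBP at ask) = GBP 4,375,858.73
GBP 4,375,858.73 × 1.6301 (sell GBP at bid) = CAD 7,133,087.32
CAD 7,133,087.32 ÷ 0.82360 (buy AUD at ask) = AUD 8,660,863.68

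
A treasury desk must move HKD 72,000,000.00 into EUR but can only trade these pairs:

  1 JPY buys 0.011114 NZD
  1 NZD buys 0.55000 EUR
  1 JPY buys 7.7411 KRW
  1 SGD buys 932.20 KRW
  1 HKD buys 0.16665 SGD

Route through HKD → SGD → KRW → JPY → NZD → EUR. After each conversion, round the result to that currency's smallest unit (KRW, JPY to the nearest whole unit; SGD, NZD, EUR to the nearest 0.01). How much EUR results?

EUR 8,832,371.28

HKD 72,000,000.00 × 0.16665 = SGD 11,998,800.00
SGD 11,998,800.00 × 932.20 = KRW 11,185,281,360
KRW 11,185,281,360 ÷ 7.7411 = JPY 1,444,921,440
JPY 1,444,921,440 × 0.011114 = NZD 16,058,856.88
NZD 16,058,856.88 × 0.55000 = EUR 8,832,371.28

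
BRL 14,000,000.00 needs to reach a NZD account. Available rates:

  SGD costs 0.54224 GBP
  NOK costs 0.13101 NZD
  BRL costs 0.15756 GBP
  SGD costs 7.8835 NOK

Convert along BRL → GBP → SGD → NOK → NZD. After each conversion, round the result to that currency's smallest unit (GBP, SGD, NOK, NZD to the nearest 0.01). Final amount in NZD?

BRL 14,000,000.00 × 0.15756 = GBP 2,205,840.00
GBP 2,205,840.00 ÷ 0.54224 = SGD 4,068,014.16
SGD 4,068,014.16 × 7.8835 = NOK 32,070,189.63
NOK 32,070,189.63 × 0.13101 = NZD 4,201,515.54

NZD 4,201,515.54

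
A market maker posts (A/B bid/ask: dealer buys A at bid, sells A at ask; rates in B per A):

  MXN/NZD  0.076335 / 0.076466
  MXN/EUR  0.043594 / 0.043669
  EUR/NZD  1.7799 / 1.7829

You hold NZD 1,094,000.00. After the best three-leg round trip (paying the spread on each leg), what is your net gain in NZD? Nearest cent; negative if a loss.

Best loop NZD → MXN → EUR → NZD:
NZD 1,094,000.00 ÷ 0.076466 (buy MXN at ask) = MXN 14,307,012.27
MXN 14,307,012.27 × 0.043594 (sell MXN at bid) = EUR 623,699.89
EUR 623,699.89 × 1.7799 (sell EUR at bid) = NZD 1,110,123.44

Net profit: NZD 16,123.44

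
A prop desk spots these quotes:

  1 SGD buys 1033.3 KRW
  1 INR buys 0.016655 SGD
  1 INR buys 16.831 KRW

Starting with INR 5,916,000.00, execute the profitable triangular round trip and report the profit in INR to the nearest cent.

Profitable loop is INR → SGD → KRW → INR:
INR 5,916,000.00 × 0.016655 = SGD 98,530.98
SGD 98,530.98 × 1033.3 = KRW 101,812,062
KRW 101,812,062 ÷ 16.831 = INR 6,049,079.77
Profit = INR 6,049,079.77 − INR 5,916,000.00

Profit: INR 133,079.77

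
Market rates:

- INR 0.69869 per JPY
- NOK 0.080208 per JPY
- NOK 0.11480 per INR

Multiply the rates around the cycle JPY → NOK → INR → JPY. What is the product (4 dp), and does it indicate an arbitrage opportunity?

1.0000 (no arbitrage)

Around JPY → NOK → INR → JPY: 1 × 0.080208 ÷ 0.11480 ÷ 0.69869 = 0.999980
Product ≈ 1 (deviation 0.002%, within rounding noise).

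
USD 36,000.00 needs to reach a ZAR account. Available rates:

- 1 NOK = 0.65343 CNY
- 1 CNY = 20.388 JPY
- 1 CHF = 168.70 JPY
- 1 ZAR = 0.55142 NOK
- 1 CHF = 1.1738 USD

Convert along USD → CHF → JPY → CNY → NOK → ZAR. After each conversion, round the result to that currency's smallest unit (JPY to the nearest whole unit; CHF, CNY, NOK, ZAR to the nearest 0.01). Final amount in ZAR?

USD 36,000.00 ÷ 1.1738 = CHF 30,669.62
CHF 30,669.62 × 168.70 = JPY 5,173,965
JPY 5,173,965 ÷ 20.388 = CNY 253,775.01
CNY 253,775.01 ÷ 0.65343 = NOK 388,373.67
NOK 388,373.67 ÷ 0.55142 = ZAR 704,315.53

ZAR 704,315.53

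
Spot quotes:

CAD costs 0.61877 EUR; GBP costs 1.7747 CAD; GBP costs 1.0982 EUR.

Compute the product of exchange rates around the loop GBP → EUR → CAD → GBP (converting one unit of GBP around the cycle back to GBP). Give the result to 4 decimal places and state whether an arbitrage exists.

1.0001 (no arbitrage)

Around GBP → EUR → CAD → GBP: 1 × 1.0982 ÷ 0.61877 ÷ 1.7747 = 1.000063
Product ≈ 1 (deviation 0.006%, within rounding noise).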